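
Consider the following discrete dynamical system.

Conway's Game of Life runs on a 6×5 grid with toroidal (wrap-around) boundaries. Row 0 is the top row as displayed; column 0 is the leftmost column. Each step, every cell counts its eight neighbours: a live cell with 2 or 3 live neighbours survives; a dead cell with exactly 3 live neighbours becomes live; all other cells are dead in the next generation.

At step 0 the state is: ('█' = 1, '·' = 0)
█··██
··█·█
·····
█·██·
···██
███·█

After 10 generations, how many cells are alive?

4

gen 0: █··██
··█·█
·····
█·██·
···██
███·█
gen 1: ·····
█···█
·██·█
··██·
·····
·██··
gen 2: ██···
██·██
·██·█
·███·
·█·█·
·····
gen 3: ·██··
···█·
·····
····█
·█·█·
███··
gen 4: █··█·
··█··
·····
·····
·█·██
█··█·
gen 5: ·███·
·····
·····
·····
█·███
██·█·
gen 6: ██·██
··█··
·····
···██
█·██·
·····
gen 7: █████
█████
···█·
··███
··██·
·····
gen 8: ·····
·····
·····
····█
··█·█
█····
gen 9: ·····
·····
·····
···█·
█··██
·····
gen 10: ·····
·····
·····
···█·
···██
····█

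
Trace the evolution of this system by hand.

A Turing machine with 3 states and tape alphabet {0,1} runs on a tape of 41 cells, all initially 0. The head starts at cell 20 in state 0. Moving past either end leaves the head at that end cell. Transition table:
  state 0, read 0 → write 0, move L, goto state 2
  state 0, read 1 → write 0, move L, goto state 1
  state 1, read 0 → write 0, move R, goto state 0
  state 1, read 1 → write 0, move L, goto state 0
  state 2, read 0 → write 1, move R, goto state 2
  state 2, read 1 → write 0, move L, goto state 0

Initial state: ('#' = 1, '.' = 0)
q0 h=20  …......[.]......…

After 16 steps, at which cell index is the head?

34

k=0  q0 h=20  …......[.]......…
k=1  q2 h=19  …......[.]......…
k=2  q2 h=20  ….....#[.]......…
k=3  q2 h=21  …....##[.]......…
k=4  q2 h=22  …...###[.]......…
k=5  q2 h=23  …..####[.]......…
k=6  q2 h=24  ….#####[.]......…
k=7  q2 h=25  …######[.]......…
k=8  q2 h=26  …######[.]......…
k=9  q2 h=27  …######[.]......…
k=10  q2 h=28  …######[.]......…
k=11  q2 h=29  …######[.]......…
k=12  q2 h=30  …######[.]......…
k=13  q2 h=31  …######[.]......…
k=14  q2 h=32  …######[.]......…
k=15  q2 h=33  …######[.]......…
k=16  q2 h=34  …######[.]......|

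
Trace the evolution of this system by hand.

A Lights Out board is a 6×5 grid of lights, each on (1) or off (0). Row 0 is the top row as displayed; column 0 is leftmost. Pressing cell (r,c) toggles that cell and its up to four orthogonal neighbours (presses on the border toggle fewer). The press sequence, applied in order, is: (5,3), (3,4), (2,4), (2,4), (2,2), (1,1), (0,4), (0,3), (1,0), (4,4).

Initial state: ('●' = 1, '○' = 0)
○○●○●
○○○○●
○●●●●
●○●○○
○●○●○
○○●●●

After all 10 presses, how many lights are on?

11

t=0: ○○●○●
○○○○●
○●●●●
●○●○○
○●○●○
○○●●●
t=1: ○○●○●
○○○○●
○●●●●
●○●○○
○●○○○
○○○○○
t=2: ○○●○●
○○○○●
○●●●○
●○●●●
○●○○●
○○○○○
t=3: ○○●○●
○○○○○
○●●○●
●○●●○
○●○○●
○○○○○
t=4: ○○●○●
○○○○●
○●●●○
●○●●●
○●○○●
○○○○○
t=5: ○○●○●
○○●○●
○○○○○
●○○●●
○●○○●
○○○○○
t=6: ○●●○●
●●○○●
○●○○○
●○○●●
○●○○●
○○○○○
t=7: ○●●●○
●●○○○
○●○○○
●○○●●
○●○○●
○○○○○
t=8: ○●○○●
●●○●○
○●○○○
●○○●●
○●○○●
○○○○○
t=9: ●●○○●
○○○●○
●●○○○
●○○●●
○●○○●
○○○○○
t=10: ●●○○●
○○○●○
●●○○○
●○○●○
○●○●○
○○○○●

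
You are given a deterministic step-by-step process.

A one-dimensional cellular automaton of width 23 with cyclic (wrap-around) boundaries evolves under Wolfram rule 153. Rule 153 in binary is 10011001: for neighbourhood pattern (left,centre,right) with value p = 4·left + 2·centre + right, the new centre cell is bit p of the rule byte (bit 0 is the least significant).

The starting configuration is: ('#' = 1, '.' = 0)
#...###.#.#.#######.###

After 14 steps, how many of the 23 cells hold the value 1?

13

gen 0: #...###.#.#.#######.###
gen 1: .##.##......######..###
gen 2: .#..#.#####.#####.#.##.
gen 3: ..#...####..####....#.#
gen 4: #..##.###.#.###.###....
gen 5: .#.#..##....##..##.###.
gen 6: ....#.#.###.#.#.#..##.#
gen 7: ###.....##.......#.#...
gen 8: ##.####.#.######....##.
gen 9: #..###....#####.###.#..
gen 10: .#.##.###.####..##...#.
gen 11: ...#..##..###.#.#.##..#
gen 12: ##..#.#.#.##......#.#..
gen 13: #.#.......#.#####....#.
gen 14: ...######...####.###...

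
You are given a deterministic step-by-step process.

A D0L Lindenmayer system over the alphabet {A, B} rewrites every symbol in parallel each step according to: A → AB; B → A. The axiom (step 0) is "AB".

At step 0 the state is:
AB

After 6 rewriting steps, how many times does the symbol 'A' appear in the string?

21

0) AB
1) ABA
2) ABAAB
3) ABAABABA
4) ABAABABAABAAB
5) ABAABABAABAABABAABABA
6) ABAABABAABAABABAABABAABAABABAABAAB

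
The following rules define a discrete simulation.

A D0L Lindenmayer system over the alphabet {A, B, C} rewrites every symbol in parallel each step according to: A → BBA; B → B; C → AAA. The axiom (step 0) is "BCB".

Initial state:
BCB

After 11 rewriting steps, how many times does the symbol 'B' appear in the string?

k=0  BCB
k=1  BAAAB
k=2  BBBABBABBAB
k=3  BBBBBABBBBABBBBAB
k=4  BBBBBBBABBBBBBABBBBBBAB
k=5  BBBBBBBBBABBBBBBBBABBBBBBBBAB
k=6  BBBBBBBBBBBABBBBBBBBBBABBBBBBBBBBAB
k=7  BBBBBBBBBBBBBABBBBBBBBBBBBABBBBBBBBBBBBAB
k=8  BBBBBBBBBBBBBBBABBBBBBBBBBBBBBABBBBBBBBBBBBBBAB
k=9  BBBBBBBBBBBBBBBBBABBBBBBBBBBBBBBBBABBBBBBBBBBBBBBBBAB
k=10  BBBBBBBBBBBBBBBBBBBABBBBBBBBBBBBBBBBBBABBBBBBBBBBBBBBBBBBAB
k=11  BBBBBBBBBBBBBBBBBBBBBABBBBBBBBBBBBBBBBBBBBABBBBBBBBBBBBBBBBBBBBAB

62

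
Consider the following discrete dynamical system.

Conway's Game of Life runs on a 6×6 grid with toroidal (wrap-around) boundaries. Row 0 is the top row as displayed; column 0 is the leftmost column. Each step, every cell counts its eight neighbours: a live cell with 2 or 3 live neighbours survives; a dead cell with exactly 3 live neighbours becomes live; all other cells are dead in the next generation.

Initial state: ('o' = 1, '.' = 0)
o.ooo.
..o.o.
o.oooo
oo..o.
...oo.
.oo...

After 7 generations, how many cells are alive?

0) o.ooo.
..o.o.
o.oooo
oo..o.
...oo.
.oo...
1) ....oo
o.....
o.o...
oo....
o..ooo
.o...o
2) ....oo
oo....
o....o
..ooo.
..o.o.
...o..
3) o...oo
.o..o.
o.oooo
.oo.o.
..o.o.
...o.o
4) o..o..
.oo...
o.....
o.....
.oo.oo
o..o..
5) o..o..
ooo...
o.....
o.....
.ooooo
o..o..
6) o..o.o
o.o..o
o....o
o.ooo.
.ooooo
o.....
7) ....o.
......
..o...
......
......
......

2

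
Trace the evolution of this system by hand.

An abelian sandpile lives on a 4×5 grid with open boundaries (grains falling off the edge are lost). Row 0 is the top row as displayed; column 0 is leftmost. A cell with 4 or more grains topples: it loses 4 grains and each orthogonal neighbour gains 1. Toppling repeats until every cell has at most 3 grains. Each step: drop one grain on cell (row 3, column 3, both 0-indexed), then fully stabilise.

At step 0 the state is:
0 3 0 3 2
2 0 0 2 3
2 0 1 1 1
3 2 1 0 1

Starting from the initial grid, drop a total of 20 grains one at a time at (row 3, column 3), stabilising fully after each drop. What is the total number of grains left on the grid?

39

0) 0 3 0 3 2
2 0 0 2 3
2 0 1 1 1
3 2 1 0 1
1) 0 3 0 3 2
2 0 0 2 3
2 0 1 1 1
3 2 1 1 1
2) 0 3 0 3 2
2 0 0 2 3
2 0 1 1 1
3 2 1 2 1
3) 0 3 0 3 2
2 0 0 2 3
2 0 1 1 1
3 2 1 3 1
4) 0 3 0 3 2
2 0 0 2 3
2 0 1 2 1
3 2 2 0 2
5) 0 3 0 3 2
2 0 0 2 3
2 0 1 2 1
3 2 2 1 2
6) 0 3 0 3 2
2 0 0 2 3
2 0 1 2 1
3 2 2 2 2
7) 0 3 0 3 2
2 0 0 2 3
2 0 1 2 1
3 2 2 3 2
8) 0 3 0 3 2
2 0 0 2 3
2 0 1 3 1
3 2 3 0 3
9) 0 3 0 3 2
2 0 0 2 3
2 0 1 3 1
3 2 3 1 3
10) 0 3 0 3 2
2 0 0 2 3
2 0 1 3 1
3 2 3 2 3
11) 0 3 0 3 2
2 0 0 2 3
2 0 1 3 1
3 2 3 3 3
12) 0 3 0 3 2
2 0 0 3 3
2 0 3 0 3
3 3 0 3 0
13) 0 3 0 3 2
2 0 0 3 3
2 0 3 1 3
3 3 1 0 1
14) 0 3 0 3 2
2 0 0 3 3
2 0 3 1 3
3 3 1 1 1
15) 0 3 0 3 2
2 0 0 3 3
2 0 3 1 3
3 3 1 2 1
16) 0 3 0 3 2
2 0 0 3 3
2 0 3 1 3
3 3 1 3 1
17) 0 3 0 3 2
2 0 0 3 3
2 0 3 2 3
3 3 2 0 2
18) 0 3 0 3 2
2 0 0 3 3
2 0 3 2 3
3 3 2 1 2
19) 0 3 0 3 2
2 0 0 3 3
2 0 3 2 3
3 3 2 2 2
20) 0 3 0 3 2
2 0 0 3 3
2 0 3 2 3
3 3 2 3 2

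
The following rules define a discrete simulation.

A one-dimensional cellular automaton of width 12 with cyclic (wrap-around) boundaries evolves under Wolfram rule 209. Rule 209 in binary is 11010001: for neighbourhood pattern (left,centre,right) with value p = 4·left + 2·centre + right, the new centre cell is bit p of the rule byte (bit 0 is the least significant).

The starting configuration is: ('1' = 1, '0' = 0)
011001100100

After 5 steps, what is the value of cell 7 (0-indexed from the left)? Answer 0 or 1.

1

k=0  011001100100
k=1  001100110011
k=2  100110011001
k=3  110011001100
k=4  011001100110
k=5  001100110011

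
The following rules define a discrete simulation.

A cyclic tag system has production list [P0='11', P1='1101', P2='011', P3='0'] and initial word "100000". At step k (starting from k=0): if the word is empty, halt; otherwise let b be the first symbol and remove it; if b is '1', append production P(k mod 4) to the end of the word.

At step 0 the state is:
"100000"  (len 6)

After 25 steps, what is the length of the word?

t=0: "100000"  (len 6)
t=1: "0000011"  (len 7)
t=2: "000011"  (len 6)
t=3: "00011"  (len 5)
t=4: "0011"  (len 4)
t=5: "011"  (len 3)
t=6: "11"  (len 2)
t=7: "1011"  (len 4)
t=8: "0110"  (len 4)
t=9: "110"  (len 3)
t=10: "101101"  (len 6)
t=11: "01101011"  (len 8)
t=12: "1101011"  (len 7)
t=13: "10101111"  (len 8)
t=14: "01011111101"  (len 11)
t=15: "1011111101"  (len 10)
t=16: "0111111010"  (len 10)
t=17: "111111010"  (len 9)
t=18: "111110101101"  (len 12)
t=19: "11110101101011"  (len 14)
t=20: "11101011010110"  (len 14)
t=21: "110101101011011"  (len 15)
t=22: "101011010110111101"  (len 18)
t=23: "01011010110111101011"  (len 20)
t=24: "1011010110111101011"  (len 19)
t=25: "01101011011110101111"  (len 20)

20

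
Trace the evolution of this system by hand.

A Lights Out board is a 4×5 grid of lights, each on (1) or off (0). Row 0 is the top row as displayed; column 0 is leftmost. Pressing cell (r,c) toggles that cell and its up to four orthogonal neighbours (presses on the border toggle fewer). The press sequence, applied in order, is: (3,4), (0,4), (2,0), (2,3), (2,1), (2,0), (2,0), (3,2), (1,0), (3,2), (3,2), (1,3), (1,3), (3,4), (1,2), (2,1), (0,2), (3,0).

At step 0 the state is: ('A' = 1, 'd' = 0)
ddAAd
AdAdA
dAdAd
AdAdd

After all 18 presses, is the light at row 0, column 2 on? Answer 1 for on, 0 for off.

1

0) ddAAd
AdAdA
dAdAd
AdAdd
1) ddAAd
AdAdA
dAdAA
AdAAA
2) ddAdA
AdAdd
dAdAA
AdAAA
3) ddAdA
ddAdd
AddAA
ddAAA
4) ddAdA
ddAAd
AdAdd
ddAdA
5) ddAdA
dAAAd
dAddd
dAAdA
6) ddAdA
AAAAd
Adddd
AAAdA
7) ddAdA
dAAAd
dAddd
dAAdA
8) ddAdA
dAAAd
dAAdd
dddAA
9) AdAdA
AdAAd
AAAdd
dddAA
10) AdAdA
AdAAd
AAddd
dAAdA
11) AdAdA
AdAAd
AAAdd
dddAA
12) AdAAA
AdddA
AAAAd
dddAA
13) AdAdA
AdAAd
AAAdd
dddAA
14) AdAdA
AdAAd
AAAdA
ddddd
15) AdddA
AAddd
AAddA
ddddd
16) AdddA
Adddd
ddAdA
dAddd
17) AAAAA
AdAdd
ddAdA
dAddd
18) AAAAA
AdAdd
AdAdA
Adddd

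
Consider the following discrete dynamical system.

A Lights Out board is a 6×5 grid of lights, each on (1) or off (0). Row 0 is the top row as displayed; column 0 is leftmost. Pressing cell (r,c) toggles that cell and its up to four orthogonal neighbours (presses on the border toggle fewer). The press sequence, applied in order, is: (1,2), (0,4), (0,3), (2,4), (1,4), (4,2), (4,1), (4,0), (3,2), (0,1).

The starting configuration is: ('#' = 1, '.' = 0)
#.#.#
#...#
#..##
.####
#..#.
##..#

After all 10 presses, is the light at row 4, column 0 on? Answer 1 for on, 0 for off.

step 0: #.#.#
#...#
#..##
.####
#..#.
##..#
step 1: #...#
#####
#.###
.####
#..#.
##..#
step 2: #..#.
####.
#.###
.####
#..#.
##..#
step 3: #.#.#
###..
#.###
.####
#..#.
##..#
step 4: #.#.#
###.#
#.#..
.###.
#..#.
##..#
step 5: #.#..
####.
#.#.#
.###.
#..#.
##..#
step 6: #.#..
####.
#.#.#
.#.#.
###..
###.#
step 7: #.#..
####.
#.#.#
...#.
.....
#.#.#
step 8: #.#..
####.
#.#.#
#..#.
##...
..#.#
step 9: #.#..
####.
#...#
###..
###..
..#.#
step 10: .#...
#.##.
#...#
###..
###..
..#.#

1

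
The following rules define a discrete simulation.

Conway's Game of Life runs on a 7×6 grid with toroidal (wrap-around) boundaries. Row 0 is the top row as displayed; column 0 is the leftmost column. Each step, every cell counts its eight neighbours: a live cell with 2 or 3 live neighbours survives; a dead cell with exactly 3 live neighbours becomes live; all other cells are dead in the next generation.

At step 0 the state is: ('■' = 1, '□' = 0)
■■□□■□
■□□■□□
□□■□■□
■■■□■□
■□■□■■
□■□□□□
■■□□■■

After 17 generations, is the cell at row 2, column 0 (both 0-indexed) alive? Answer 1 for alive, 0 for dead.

0) ■■□□■□
■□□■□□
□□■□■□
■■■□■□
■□■□■■
□■□□□□
■■□□■■
1) □□■■■□
■□■■■□
■□■□■□
■□■□■□
□□■□■□
□□■■□□
□□■□■□
2) □□□□□□
□□□□□□
■□■□■□
□□■□■□
□□■□■■
□■■□■□
□■□□■□
3) □□□□□□
□□□□□□
□■□□□■
□□■□■□
□□■□■■
■■■□■□
□■■■□□
4) □□■□□□
□□□□□□
□□□□□□
■■■□■□
■□■□■□
■□□□■□
■□□■□□
5) □□□□□□
□□□□□□
□■□□□□
■□■□□□
■□■□■□
■□□□■□
□■□■□■
6) □□□□□□
□□□□□□
□■□□□□
■□■■□■
■□□□□□
■□■□■□
■□□□■■
7) □□□□□■
□□□□□□
■■■□□□
■□■□□■
■□■□■□
■□□■■□
■■□■■□
8) ■□□□■■
■■□□□□
■□■□□■
□□■□□□
■□■□■□
■□□□□□
■■■■□□
9) □□□■■□
□□□□■□
■□■□□■
■□■□□□
□□□■□■
■□□□□□
□□■■■□
10) □□■□□■
□□□□■□
■□□■□■
■□■■■□
■■□□□■
□□■□□■
□□■□■■
11) □□□□□■
■□□■■□
■■■□□□
□□■■□□
□□□□□□
□□■■□□
■■■□■■
12) □□■□□□
■□■■■□
■□□□■■
□□■■□□
□□□□□□
■□■■■■
■■■□■■
13) □□□□□□
■□■□■□
■□□□□□
□□□■■■
□■□□□■
□□■□□□
□□□□□□
14) □□□□□□
□■□□□■
■■□□□□
□□□□■■
■□■■□■
□□□□□□
□□□□□□
15) □□□□□□
□■□□□□
□■□□■□
□□■■■□
■□□■□■
□□□□□□
□□□□□□
16) □□□□□□
□□□□□□
□■□□■□
■■■□□□
□□■■□■
□□□□□□
□□□□□□
17) □□□□□□
□□□□□□
■■■□□□
■□□□■■
■□■■□□
□□□□□□
□□□□□□

1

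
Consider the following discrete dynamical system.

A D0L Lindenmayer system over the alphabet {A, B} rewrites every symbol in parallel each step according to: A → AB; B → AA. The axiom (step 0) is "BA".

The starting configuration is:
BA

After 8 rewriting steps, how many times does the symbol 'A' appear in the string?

k=0  BA
k=1  AAAB
k=2  ABABABAA
k=3  ABAAABAAABAAABAB
k=4  ABAAABABABAAABABABAAABABABAAABAA
k=5  ABAAABABABAAABAAABAAABABABAAABAAABAAABABABAAABAAABAAABABABAAABAB
k=6  ABAAABABABAAABAAABAAABABABAAABABABAAABABABAAABAAABAAABABAB…ABABAAABAAABAAABABABAAABABABAAABABABAAABAAABAAABABABAAABAA  (len 128)
k=7  ABAAABABABAAABAAABAAABABABAAABABABAAABABABAAABAAABAAABABAB…ABABAAABAAABAAABABABAAABABABAAABABABAAABAAABAAABABABAAABAB  (len 256)
k=8  ABAAABABABAAABAAABAAABABABAAABABABAAABABABAAABAAABAAABABAB…ABABAAABAAABAAABABABAAABABABAAABABABAAABAAABAAABABABAAABAA  (len 512)

341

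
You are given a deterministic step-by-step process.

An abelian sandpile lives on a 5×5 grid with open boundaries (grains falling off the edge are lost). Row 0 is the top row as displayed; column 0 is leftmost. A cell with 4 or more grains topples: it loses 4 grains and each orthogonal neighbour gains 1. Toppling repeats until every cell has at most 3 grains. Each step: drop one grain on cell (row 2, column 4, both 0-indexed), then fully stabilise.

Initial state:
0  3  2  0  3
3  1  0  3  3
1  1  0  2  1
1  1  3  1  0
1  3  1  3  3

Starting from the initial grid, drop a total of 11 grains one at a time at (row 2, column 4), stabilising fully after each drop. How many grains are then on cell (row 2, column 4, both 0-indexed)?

step 0: 0  3  2  0  3
3  1  0  3  3
1  1  0  2  1
1  1  3  1  0
1  3  1  3  3
step 1: 0  3  2  0  3
3  1  0  3  3
1  1  0  2  2
1  1  3  1  0
1  3  1  3  3
step 2: 0  3  2  0  3
3  1  0  3  3
1  1  0  2  3
1  1  3  1  0
1  3  1  3  3
step 3: 0  3  2  2  0
3  1  1  1  2
1  1  1  0  2
1  1  3  2  1
1  3  1  3  3
step 4: 0  3  2  2  0
3  1  1  1  2
1  1  1  0  3
1  1  3  2  1
1  3  1  3  3
step 5: 0  3  2  2  0
3  1  1  1  3
1  1  1  1  0
1  1  3  2  2
1  3  1  3  3
step 6: 0  3  2  2  0
3  1  1  1  3
1  1  1  1  1
1  1  3  2  2
1  3  1  3  3
step 7: 0  3  2  2  0
3  1  1  1  3
1  1  1  1  2
1  1  3  2  2
1  3  1  3  3
step 8: 0  3  2  2  0
3  1  1  1  3
1  1  1  1  3
1  1  3  2  2
1  3  1  3  3
step 9: 0  3  2  2  1
3  1  1  2  0
1  1  1  2  1
1  1  3  2  3
1  3  1  3  3
step 10: 0  3  2  2  1
3  1  1  2  0
1  1  1  2  2
1  1  3  2  3
1  3  1  3  3
step 11: 0  3  2  2  1
3  1  1  2  0
1  1  1  2  3
1  1  3  2  3
1  3  1  3  3

3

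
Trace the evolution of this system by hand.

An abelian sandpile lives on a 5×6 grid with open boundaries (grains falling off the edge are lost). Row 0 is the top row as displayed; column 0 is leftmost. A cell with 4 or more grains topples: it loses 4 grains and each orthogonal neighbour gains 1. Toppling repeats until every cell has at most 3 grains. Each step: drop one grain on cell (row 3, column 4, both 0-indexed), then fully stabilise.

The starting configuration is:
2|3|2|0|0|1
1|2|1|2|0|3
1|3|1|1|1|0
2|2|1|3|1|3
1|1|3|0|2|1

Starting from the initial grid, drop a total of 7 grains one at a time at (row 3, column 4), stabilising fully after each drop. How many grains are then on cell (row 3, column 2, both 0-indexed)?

gen 0: 2|3|2|0|0|1
1|2|1|2|0|3
1|3|1|1|1|0
2|2|1|3|1|3
1|1|3|0|2|1
gen 1: 2|3|2|0|0|1
1|2|1|2|0|3
1|3|1|1|1|0
2|2|1|3|2|3
1|1|3|0|2|1
gen 2: 2|3|2|0|0|1
1|2|1|2|0|3
1|3|1|1|1|0
2|2|1|3|3|3
1|1|3|0|2|1
gen 3: 2|3|2|0|0|1
1|2|1|2|0|3
1|3|1|2|2|1
2|2|2|0|2|0
1|1|3|1|3|2
gen 4: 2|3|2|0|0|1
1|2|1|2|0|3
1|3|1|2|2|1
2|2|2|0|3|0
1|1|3|1|3|2
gen 5: 2|3|2|0|0|1
1|2|1|2|0|3
1|3|1|2|3|1
2|2|2|1|1|1
1|1|3|2|0|3
gen 6: 2|3|2|0|0|1
1|2|1|2|0|3
1|3|1|2|3|1
2|2|2|1|2|1
1|1|3|2|0|3
gen 7: 2|3|2|0|0|1
1|2|1|2|0|3
1|3|1|2|3|1
2|2|2|1|3|1
1|1|3|2|0|3

2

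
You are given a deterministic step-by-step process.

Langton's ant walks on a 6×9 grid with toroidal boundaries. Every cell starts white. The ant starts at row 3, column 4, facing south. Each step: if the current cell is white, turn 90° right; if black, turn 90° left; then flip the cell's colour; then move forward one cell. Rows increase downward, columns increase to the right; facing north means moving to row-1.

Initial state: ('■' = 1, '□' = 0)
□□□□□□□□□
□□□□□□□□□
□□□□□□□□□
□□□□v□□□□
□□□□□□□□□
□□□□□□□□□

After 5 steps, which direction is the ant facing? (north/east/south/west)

east

[0] □□□□□□□□□
□□□□□□□□□
□□□□□□□□□
□□□□v□□□□
□□□□□□□□□
□□□□□□□□□
[1] □□□□□□□□□
□□□□□□□□□
□□□□□□□□□
□□□<■□□□□
□□□□□□□□□
□□□□□□□□□
[2] □□□□□□□□□
□□□□□□□□□
□□□^□□□□□
□□□■■□□□□
□□□□□□□□□
□□□□□□□□□
[3] □□□□□□□□□
□□□□□□□□□
□□□■>□□□□
□□□■■□□□□
□□□□□□□□□
□□□□□□□□□
[4] □□□□□□□□□
□□□□□□□□□
□□□■■□□□□
□□□■v□□□□
□□□□□□□□□
□□□□□□□□□
[5] □□□□□□□□□
□□□□□□□□□
□□□■■□□□□
□□□■□>□□□
□□□□□□□□□
□□□□□□□□□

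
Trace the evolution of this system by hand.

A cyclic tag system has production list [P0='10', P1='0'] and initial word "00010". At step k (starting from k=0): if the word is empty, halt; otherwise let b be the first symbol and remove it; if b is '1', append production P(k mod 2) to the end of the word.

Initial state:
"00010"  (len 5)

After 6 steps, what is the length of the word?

[0] "00010"  (len 5)
[1] "0010"  (len 4)
[2] "010"  (len 3)
[3] "10"  (len 2)
[4] "00"  (len 2)
[5] "0"  (len 1)
[6] (halted — word empty)

0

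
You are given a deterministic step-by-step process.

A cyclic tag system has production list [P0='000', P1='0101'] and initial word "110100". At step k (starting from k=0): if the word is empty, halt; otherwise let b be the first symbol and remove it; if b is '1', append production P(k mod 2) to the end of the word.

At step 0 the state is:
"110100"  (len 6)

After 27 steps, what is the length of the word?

2

step 0: "110100"  (len 6)
step 1: "10100000"  (len 8)
step 2: "01000000101"  (len 11)
step 3: "1000000101"  (len 10)
step 4: "0000001010101"  (len 13)
step 5: "000001010101"  (len 12)
step 6: "00001010101"  (len 11)
step 7: "0001010101"  (len 10)
step 8: "001010101"  (len 9)
step 9: "01010101"  (len 8)
step 10: "1010101"  (len 7)
step 11: "010101000"  (len 9)
step 12: "10101000"  (len 8)
step 13: "0101000000"  (len 10)
step 14: "101000000"  (len 9)
step 15: "01000000000"  (len 11)
step 16: "1000000000"  (len 10)
step 17: "000000000000"  (len 12)
step 18: "00000000000"  (len 11)
step 19: "0000000000"  (len 10)
step 20: "000000000"  (len 9)
step 21: "00000000"  (len 8)
step 22: "0000000"  (len 7)
step 23: "000000"  (len 6)
step 24: "00000"  (len 5)
step 25: "0000"  (len 4)
step 26: "000"  (len 3)
step 27: "00"  (len 2)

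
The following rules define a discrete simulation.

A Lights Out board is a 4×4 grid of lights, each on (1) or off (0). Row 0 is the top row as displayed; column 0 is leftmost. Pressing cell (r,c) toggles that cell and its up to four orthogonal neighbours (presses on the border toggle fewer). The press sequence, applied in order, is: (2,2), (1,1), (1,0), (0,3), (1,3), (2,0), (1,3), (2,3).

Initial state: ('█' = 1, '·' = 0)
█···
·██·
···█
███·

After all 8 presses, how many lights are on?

10

gen 0: █···
·██·
···█
███·
gen 1: █···
·█··
·██·
██··
gen 2: ██··
█·█·
··█·
██··
gen 3: ·█··
·██·
█·█·
██··
gen 4: ·███
·███
█·█·
██··
gen 5: ·██·
·█··
█·██
██··
gen 6: ·██·
██··
·███
·█··
gen 7: ·███
████
·██·
·█··
gen 8: ·███
███·
·█·█
·█·█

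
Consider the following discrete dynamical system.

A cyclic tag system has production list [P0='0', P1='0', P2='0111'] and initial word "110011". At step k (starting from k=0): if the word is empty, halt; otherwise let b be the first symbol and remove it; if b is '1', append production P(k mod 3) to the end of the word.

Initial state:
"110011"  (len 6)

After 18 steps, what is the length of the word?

k=0  "110011"  (len 6)
k=1  "100110"  (len 6)
k=2  "001100"  (len 6)
k=3  "01100"  (len 5)
k=4  "1100"  (len 4)
k=5  "1000"  (len 4)
k=6  "0000111"  (len 7)
k=7  "000111"  (len 6)
k=8  "00111"  (len 5)
k=9  "0111"  (len 4)
k=10  "111"  (len 3)
k=11  "110"  (len 3)
k=12  "100111"  (len 6)
k=13  "001110"  (len 6)
k=14  "01110"  (len 5)
k=15  "1110"  (len 4)
k=16  "1100"  (len 4)
k=17  "1000"  (len 4)
k=18  "0000111"  (len 7)

7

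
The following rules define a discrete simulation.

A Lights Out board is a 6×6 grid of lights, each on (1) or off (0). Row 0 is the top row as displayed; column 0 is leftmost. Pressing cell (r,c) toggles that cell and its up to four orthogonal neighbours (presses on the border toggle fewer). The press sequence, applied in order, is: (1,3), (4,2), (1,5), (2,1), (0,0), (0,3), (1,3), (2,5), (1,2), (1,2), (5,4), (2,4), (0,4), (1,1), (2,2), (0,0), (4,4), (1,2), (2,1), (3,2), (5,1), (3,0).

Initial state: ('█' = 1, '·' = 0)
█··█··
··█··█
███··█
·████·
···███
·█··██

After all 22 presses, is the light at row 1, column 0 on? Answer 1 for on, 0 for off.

[0] █··█··
··█··█
███··█
·████·
···███
·█··██
[1] █·····
···███
████·█
·████·
···███
·█··██
[2] █·····
···███
████·█
·█·██·
·██·██
·██·██
[3] █····█
···█··
████··
·█·██·
·██·██
·██·██
[4] █····█
·█·█··
···█··
···██·
·██·██
·██·██
[5] ·█···█
██·█··
···█··
···██·
·██·██
·██·██
[6] ·█████
██····
···█··
···██·
·██·██
·██·██
[7] ·██·██
█████·
······
···██·
·██·██
·██·██
[8] ·██·██
██████
····██
···███
·██·██
·██·██
[9] ·█··██
█···██
··█·██
···███
·██·██
·██·██
[10] ·██·██
██████
····██
···███
·██·██
·██·██
[11] ·██·██
██████
····██
···███
·██··█
·███··
[12] ·██·██
████·█
···█··
···█·█
·██··█
·███··
[13] ·███··
██████
···█··
···█·█
·██··█
·███··
[14] ··██··
···███
·█·█··
···█·█
·██··█
·███··
[15] ··██··
··████
··█···
··██·█
·██··█
·███··
[16] ████··
█·████
··█···
··██·█
·██··█
·███··
[17] ████··
█·████
··█···
··████
·████·
·████·
[18] ██·█··
██··██
······
··████
·████·
·████·
[19] ██·█··
█···██
███···
·█████
·████·
·████·
[20] ██·█··
█···██
██····
····██
·█·██·
·████·
[21] ██·█··
█···██
██····
····██
···██·
█··██·
[22] ██·█··
█···██
·█····
██··██
█··██·
█··██·

1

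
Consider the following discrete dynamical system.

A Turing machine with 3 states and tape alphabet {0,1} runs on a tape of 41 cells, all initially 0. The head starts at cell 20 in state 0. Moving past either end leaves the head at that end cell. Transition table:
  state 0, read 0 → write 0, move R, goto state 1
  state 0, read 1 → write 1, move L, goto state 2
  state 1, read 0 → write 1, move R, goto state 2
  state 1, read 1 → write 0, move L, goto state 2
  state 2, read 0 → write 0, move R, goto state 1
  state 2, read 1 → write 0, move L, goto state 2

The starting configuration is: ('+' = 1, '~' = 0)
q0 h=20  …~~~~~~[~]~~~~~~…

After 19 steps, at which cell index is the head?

[0] q0 h=20  …~~~~~~[~]~~~~~~…
[1] q1 h=21  …~~~~~~[~]~~~~~~…
[2] q2 h=22  …~~~~~+[~]~~~~~~…
[3] q1 h=23  …~~~~+~[~]~~~~~~…
[4] q2 h=24  …~~~+~+[~]~~~~~~…
[5] q1 h=25  …~~+~+~[~]~~~~~~…
[6] q2 h=26  …~+~+~+[~]~~~~~~…
[7] q1 h=27  …+~+~+~[~]~~~~~~…
[8] q2 h=28  …~+~+~+[~]~~~~~~…
[9] q1 h=29  …+~+~+~[~]~~~~~~…
[10] q2 h=30  …~+~+~+[~]~~~~~~…
[11] q1 h=31  …+~+~+~[~]~~~~~~…
[12] q2 h=32  …~+~+~+[~]~~~~~~…
[13] q1 h=33  …+~+~+~[~]~~~~~~…
[14] q2 h=34  …~+~+~+[~]~~~~~~|
[15] q1 h=35  …+~+~+~[~]~~~~~|
[16] q2 h=36  …~+~+~+[~]~~~~|
[17] q1 h=37  …+~+~+~[~]~~~|
[18] q2 h=38  …~+~+~+[~]~~|
[19] q1 h=39  …+~+~+~[~]~|

39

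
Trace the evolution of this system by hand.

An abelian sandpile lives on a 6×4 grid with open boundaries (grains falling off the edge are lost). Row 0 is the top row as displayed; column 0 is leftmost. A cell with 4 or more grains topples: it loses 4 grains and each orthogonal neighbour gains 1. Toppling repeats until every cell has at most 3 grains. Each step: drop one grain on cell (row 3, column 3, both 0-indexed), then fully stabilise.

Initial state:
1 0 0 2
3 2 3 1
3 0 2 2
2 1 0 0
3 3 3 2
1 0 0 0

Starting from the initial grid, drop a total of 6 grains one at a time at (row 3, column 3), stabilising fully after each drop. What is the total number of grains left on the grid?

k=0  1 0 0 2
3 2 3 1
3 0 2 2
2 1 0 0
3 3 3 2
1 0 0 0
k=1  1 0 0 2
3 2 3 1
3 0 2 2
2 1 0 1
3 3 3 2
1 0 0 0
k=2  1 0 0 2
3 2 3 1
3 0 2 2
2 1 0 2
3 3 3 2
1 0 0 0
k=3  1 0 0 2
3 2 3 1
3 0 2 2
2 1 0 3
3 3 3 2
1 0 0 0
k=4  1 0 0 2
3 2 3 1
3 0 2 3
2 1 1 0
3 3 3 3
1 0 0 0
k=5  1 0 0 2
3 2 3 1
3 0 2 3
2 1 1 1
3 3 3 3
1 0 0 0
k=6  1 0 0 2
3 2 3 1
3 0 2 3
2 1 1 2
3 3 3 3
1 0 0 0

39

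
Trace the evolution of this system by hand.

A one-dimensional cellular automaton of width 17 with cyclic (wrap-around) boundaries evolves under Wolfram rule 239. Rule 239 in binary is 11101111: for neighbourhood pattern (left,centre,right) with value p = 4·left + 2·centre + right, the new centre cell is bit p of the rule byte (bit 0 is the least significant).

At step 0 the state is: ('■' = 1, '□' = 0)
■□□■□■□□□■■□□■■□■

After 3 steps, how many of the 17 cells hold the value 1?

17

[0] ■□□■□■□□□■■□□■■□■
[1] ■□■■■■□■■■■□■■■■■
[2] ■■■■■■■■■■■■■■■■■
[3] ■■■■■■■■■■■■■■■■■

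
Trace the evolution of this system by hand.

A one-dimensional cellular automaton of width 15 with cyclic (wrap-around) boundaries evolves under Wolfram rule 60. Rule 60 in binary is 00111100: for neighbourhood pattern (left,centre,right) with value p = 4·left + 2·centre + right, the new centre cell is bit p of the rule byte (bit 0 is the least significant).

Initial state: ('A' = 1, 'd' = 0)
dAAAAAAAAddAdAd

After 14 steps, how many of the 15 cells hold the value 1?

6

t=0: dAAAAAAAAddAdAd
t=1: dAdddddddAdAAAA
t=2: AAAddddddAAAddd
t=3: AddAdddddAddAdd
t=4: AAdAAddddAAdAAd
t=5: AdAAdAdddAdAAdA
t=6: dAAdAAAddAAAdAA
t=7: AAdAAddAdAddAAd
t=8: AdAAdAdAAAAdAdA
t=9: dAAdAAAAdddAAAA
t=10: AAdAAdddAddAddd
t=11: AdAAdAddAAdAAdd
t=12: AAAdAAAdAdAAdAd
t=13: AddAAddAAAAdAAA
t=14: dAdAdAdAdddAAdd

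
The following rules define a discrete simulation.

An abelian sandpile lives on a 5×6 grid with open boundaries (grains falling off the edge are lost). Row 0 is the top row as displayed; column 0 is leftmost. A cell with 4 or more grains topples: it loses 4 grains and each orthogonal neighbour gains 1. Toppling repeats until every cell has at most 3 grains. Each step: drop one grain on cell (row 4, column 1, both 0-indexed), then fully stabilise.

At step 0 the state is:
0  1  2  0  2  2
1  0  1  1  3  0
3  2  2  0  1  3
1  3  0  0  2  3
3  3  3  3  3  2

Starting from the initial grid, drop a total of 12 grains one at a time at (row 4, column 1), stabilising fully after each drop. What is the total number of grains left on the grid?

52

k=0  0  1  2  0  2  2
1  0  1  1  3  0
3  2  2  0  1  3
1  3  0  0  2  3
3  3  3  3  3  2
k=1  0  1  2  0  2  2
1  0  1  1  3  0
3  3  2  0  1  3
3  0  2  1  3  3
0  3  1  1  0  3
k=2  0  1  2  0  2  2
1  0  1  1  3  0
3  3  2  0  1  3
3  1  2  1  3  3
1  0  2  1  0  3
k=3  0  1  2  0  2  2
1  0  1  1  3  0
3  3  2  0  1  3
3  1  2  1  3  3
1  1  2  1  0  3
k=4  0  1  2  0  2  2
1  0  1  1  3  0
3  3  2  0  1  3
3  1  2  1  3  3
1  2  2  1  0  3
k=5  0  1  2  0  2  2
1  0  1  1  3  0
3  3  2  0  1  3
3  1  2  1  3  3
1  3  2  1  0  3
k=6  0  1  2  0  2  2
1  0  1  1  3  0
3  3  2  0  1  3
3  2  2  1  3  3
2  0  3  1  0  3
k=7  0  1  2  0  2  2
1  0  1  1  3  0
3  3  2  0  1  3
3  2  2  1  3  3
2  1  3  1  0  3
k=8  0  1  2  0  2  2
1  0  1  1  3  0
3  3  2  0  1  3
3  2  2  1  3  3
2  2  3  1  0  3
k=9  0  1  2  0  2  2
1  0  1  1  3  0
3  3  2  0  1  3
3  2  2  1  3  3
2  3  3  1  0  3
k=10  0  1  2  0  2  2
1  0  1  1  3  0
3  3  2  0  1  3
3  3  3  1  3  3
3  1  0  2  0  3
k=11  0  1  2  0  2  2
1  0  1  1  3  0
3  3  2  0  1  3
3  3  3  1  3  3
3  2  0  2  0  3
k=12  0  1  2  0  2  2
1  0  1  1  3  0
3  3  2  0  1  3
3  3  3  1  3  3
3  3  0  2  0  3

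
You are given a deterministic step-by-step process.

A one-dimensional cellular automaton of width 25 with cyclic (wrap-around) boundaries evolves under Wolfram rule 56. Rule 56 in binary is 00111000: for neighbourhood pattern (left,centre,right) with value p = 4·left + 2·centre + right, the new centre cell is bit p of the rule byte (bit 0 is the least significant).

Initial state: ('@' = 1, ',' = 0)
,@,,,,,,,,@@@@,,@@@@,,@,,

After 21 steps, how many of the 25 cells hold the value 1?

6

step 0: ,@,,,,,,,,@@@@,,@@@@,,@,,
step 1: ,,@,,,,,,,@,,,@,@,,,@,,@,
step 2: ,,,@,,,,,,,@,,,@,@,,,@,,@
step 3: @,,,@,,,,,,,@,,,@,@,,,@,,
step 4: ,@,,,@,,,,,,,@,,,@,@,,,@,
step 5: ,,@,,,@,,,,,,,@,,,@,@,,,@
step 6: @,,@,,,@,,,,,,,@,,,@,@,,,
step 7: ,@,,@,,,@,,,,,,,@,,,@,@,,
step 8: ,,@,,@,,,@,,,,,,,@,,,@,@,
step 9: ,,,@,,@,,,@,,,,,,,@,,,@,@
step 10: @,,,@,,@,,,@,,,,,,,@,,,@,
step 11: ,@,,,@,,@,,,@,,,,,,,@,,,@
step 12: @,@,,,@,,@,,,@,,,,,,,@,,,
step 13: ,@,@,,,@,,@,,,@,,,,,,,@,,
step 14: ,,@,@,,,@,,@,,,@,,,,,,,@,
step 15: ,,,@,@,,,@,,@,,,@,,,,,,,@
step 16: @,,,@,@,,,@,,@,,,@,,,,,,,
step 17: ,@,,,@,@,,,@,,@,,,@,,,,,,
step 18: ,,@,,,@,@,,,@,,@,,,@,,,,,
step 19: ,,,@,,,@,@,,,@,,@,,,@,,,,
step 20: ,,,,@,,,@,@,,,@,,@,,,@,,,
step 21: ,,,,,@,,,@,@,,,@,,@,,,@,,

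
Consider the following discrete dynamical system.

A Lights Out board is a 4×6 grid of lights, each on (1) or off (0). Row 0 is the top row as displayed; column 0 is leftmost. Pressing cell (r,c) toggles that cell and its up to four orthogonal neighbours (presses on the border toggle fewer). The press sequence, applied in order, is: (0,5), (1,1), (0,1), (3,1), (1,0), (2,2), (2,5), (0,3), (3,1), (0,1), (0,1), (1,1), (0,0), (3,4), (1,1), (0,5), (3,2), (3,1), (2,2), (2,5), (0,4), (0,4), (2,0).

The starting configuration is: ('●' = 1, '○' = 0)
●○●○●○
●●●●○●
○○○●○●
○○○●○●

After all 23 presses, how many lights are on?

k=0  ●○●○●○
●●●●○●
○○○●○●
○○○●○●
k=1  ●○●○○●
●●●●○○
○○○●○●
○○○●○●
k=2  ●●●○○●
○○○●○○
○●○●○●
○○○●○●
k=3  ○○○○○●
○●○●○○
○●○●○●
○○○●○●
k=4  ○○○○○●
○●○●○○
○○○●○●
●●●●○●
k=5  ●○○○○●
●○○●○○
●○○●○●
●●●●○●
k=6  ●○○○○●
●○●●○○
●●●○○●
●●○●○●
k=7  ●○○○○●
●○●●○●
●●●○●○
●●○●○○
k=8  ●○●●●●
●○●○○●
●●●○●○
●●○●○○
k=9  ●○●●●●
●○●○○●
●○●○●○
○○●●○○
k=10  ○●○●●●
●●●○○●
●○●○●○
○○●●○○
k=11  ●○●●●●
●○●○○●
●○●○●○
○○●●○○
k=12  ●●●●●●
○●○○○●
●●●○●○
○○●●○○
k=13  ○○●●●●
●●○○○●
●●●○●○
○○●●○○
k=14  ○○●●●●
●●○○○●
●●●○○○
○○●○●●
k=15  ○●●●●●
○○●○○●
●○●○○○
○○●○●●
k=16  ○●●●○○
○○●○○○
●○●○○○
○○●○●●
k=17  ○●●●○○
○○●○○○
●○○○○○
○●○●●●
k=18  ○●●●○○
○○●○○○
●●○○○○
●○●●●●
k=19  ○●●●○○
○○○○○○
●○●●○○
●○○●●●
k=20  ○●●●○○
○○○○○●
●○●●●●
●○○●●○
k=21  ○●●○●●
○○○○●●
●○●●●●
●○○●●○
k=22  ○●●●○○
○○○○○●
●○●●●●
●○○●●○
k=23  ○●●●○○
●○○○○●
○●●●●●
○○○●●○

12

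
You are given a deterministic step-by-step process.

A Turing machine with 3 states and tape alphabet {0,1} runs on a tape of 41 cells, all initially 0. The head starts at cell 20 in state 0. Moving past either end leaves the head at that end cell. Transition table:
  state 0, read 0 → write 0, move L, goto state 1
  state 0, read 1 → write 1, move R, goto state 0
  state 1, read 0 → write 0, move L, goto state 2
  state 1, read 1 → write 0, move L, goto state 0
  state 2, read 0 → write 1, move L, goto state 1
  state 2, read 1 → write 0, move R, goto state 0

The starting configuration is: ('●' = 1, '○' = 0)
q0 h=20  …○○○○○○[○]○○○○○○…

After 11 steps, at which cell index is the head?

0) q0 h=20  …○○○○○○[○]○○○○○○…
1) q1 h=19  …○○○○○○[○]○○○○○○…
2) q2 h=18  …○○○○○○[○]○○○○○○…
3) q1 h=17  …○○○○○○[○]●○○○○○…
4) q2 h=16  …○○○○○○[○]○●○○○○…
5) q1 h=15  …○○○○○○[○]●○●○○○…
6) q2 h=14  …○○○○○○[○]○●○●○○…
7) q1 h=13  …○○○○○○[○]●○●○●○…
8) q2 h=12  …○○○○○○[○]○●○●○●…
9) q1 h=11  …○○○○○○[○]●○●○●○…
10) q2 h=10  …○○○○○○[○]○●○●○●…
11) q1 h= 9  …○○○○○○[○]●○●○●○…

9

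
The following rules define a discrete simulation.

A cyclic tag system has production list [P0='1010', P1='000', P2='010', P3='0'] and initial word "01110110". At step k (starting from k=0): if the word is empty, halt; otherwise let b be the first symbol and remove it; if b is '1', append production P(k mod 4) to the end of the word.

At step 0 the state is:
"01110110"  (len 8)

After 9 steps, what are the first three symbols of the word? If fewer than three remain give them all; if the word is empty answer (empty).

000

gen 0: "01110110"  (len 8)
gen 1: "1110110"  (len 7)
gen 2: "110110000"  (len 9)
gen 3: "10110000010"  (len 11)
gen 4: "01100000100"  (len 11)
gen 5: "1100000100"  (len 10)
gen 6: "100000100000"  (len 12)
gen 7: "00000100000010"  (len 14)
gen 8: "0000100000010"  (len 13)
gen 9: "000100000010"  (len 12)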